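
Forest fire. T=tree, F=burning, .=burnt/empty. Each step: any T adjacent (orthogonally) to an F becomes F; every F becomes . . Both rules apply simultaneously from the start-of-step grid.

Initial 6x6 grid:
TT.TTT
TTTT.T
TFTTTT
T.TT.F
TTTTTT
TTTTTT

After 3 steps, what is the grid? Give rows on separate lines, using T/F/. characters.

Step 1: 5 trees catch fire, 2 burn out
  TT.TTT
  TFTT.T
  F.FTTF
  T.TT..
  TTTTTF
  TTTTTT
Step 2: 10 trees catch fire, 5 burn out
  TF.TTT
  F.FT.F
  ...FF.
  F.FT..
  TTTTF.
  TTTTTF
Step 3: 8 trees catch fire, 10 burn out
  F..TTF
  ...F..
  ......
  ...F..
  FTFF..
  TTTTF.

F..TTF
...F..
......
...F..
FTFF..
TTTTF.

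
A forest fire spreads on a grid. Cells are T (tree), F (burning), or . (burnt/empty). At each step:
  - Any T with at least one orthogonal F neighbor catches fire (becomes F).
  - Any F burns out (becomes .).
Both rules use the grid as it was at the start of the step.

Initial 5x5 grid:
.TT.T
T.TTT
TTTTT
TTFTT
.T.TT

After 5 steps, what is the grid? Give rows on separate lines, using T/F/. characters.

Step 1: 3 trees catch fire, 1 burn out
  .TT.T
  T.TTT
  TTFTT
  TF.FT
  .T.TT
Step 2: 7 trees catch fire, 3 burn out
  .TT.T
  T.FTT
  TF.FT
  F...F
  .F.FT
Step 3: 5 trees catch fire, 7 burn out
  .TF.T
  T..FT
  F...F
  .....
  ....F
Step 4: 3 trees catch fire, 5 burn out
  .F..T
  F...F
  .....
  .....
  .....
Step 5: 1 trees catch fire, 3 burn out
  ....F
  .....
  .....
  .....
  .....

....F
.....
.....
.....
.....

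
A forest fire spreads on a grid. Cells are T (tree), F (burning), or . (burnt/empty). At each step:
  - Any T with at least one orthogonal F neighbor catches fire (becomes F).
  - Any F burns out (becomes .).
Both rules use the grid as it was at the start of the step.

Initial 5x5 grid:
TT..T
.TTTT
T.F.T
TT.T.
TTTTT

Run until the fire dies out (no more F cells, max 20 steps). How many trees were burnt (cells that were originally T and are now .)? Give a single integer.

Answer: 8

Derivation:
Step 1: +1 fires, +1 burnt (F count now 1)
Step 2: +2 fires, +1 burnt (F count now 2)
Step 3: +2 fires, +2 burnt (F count now 2)
Step 4: +3 fires, +2 burnt (F count now 3)
Step 5: +0 fires, +3 burnt (F count now 0)
Fire out after step 5
Initially T: 17, now '.': 16
Total burnt (originally-T cells now '.'): 8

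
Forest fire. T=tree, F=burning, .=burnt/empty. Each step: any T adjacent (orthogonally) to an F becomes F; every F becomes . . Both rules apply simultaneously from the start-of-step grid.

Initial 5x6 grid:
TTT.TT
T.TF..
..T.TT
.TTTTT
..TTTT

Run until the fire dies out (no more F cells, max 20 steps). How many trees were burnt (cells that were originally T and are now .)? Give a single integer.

Answer: 17

Derivation:
Step 1: +1 fires, +1 burnt (F count now 1)
Step 2: +2 fires, +1 burnt (F count now 2)
Step 3: +2 fires, +2 burnt (F count now 2)
Step 4: +4 fires, +2 burnt (F count now 4)
Step 5: +3 fires, +4 burnt (F count now 3)
Step 6: +3 fires, +3 burnt (F count now 3)
Step 7: +2 fires, +3 burnt (F count now 2)
Step 8: +0 fires, +2 burnt (F count now 0)
Fire out after step 8
Initially T: 19, now '.': 28
Total burnt (originally-T cells now '.'): 17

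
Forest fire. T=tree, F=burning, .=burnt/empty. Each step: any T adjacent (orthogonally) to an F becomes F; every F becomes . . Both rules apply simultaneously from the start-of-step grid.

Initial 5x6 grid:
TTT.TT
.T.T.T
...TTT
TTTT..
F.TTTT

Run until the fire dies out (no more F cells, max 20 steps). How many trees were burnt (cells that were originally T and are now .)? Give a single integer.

Step 1: +1 fires, +1 burnt (F count now 1)
Step 2: +1 fires, +1 burnt (F count now 1)
Step 3: +1 fires, +1 burnt (F count now 1)
Step 4: +2 fires, +1 burnt (F count now 2)
Step 5: +2 fires, +2 burnt (F count now 2)
Step 6: +3 fires, +2 burnt (F count now 3)
Step 7: +2 fires, +3 burnt (F count now 2)
Step 8: +1 fires, +2 burnt (F count now 1)
Step 9: +1 fires, +1 burnt (F count now 1)
Step 10: +1 fires, +1 burnt (F count now 1)
Step 11: +0 fires, +1 burnt (F count now 0)
Fire out after step 11
Initially T: 19, now '.': 26
Total burnt (originally-T cells now '.'): 15

Answer: 15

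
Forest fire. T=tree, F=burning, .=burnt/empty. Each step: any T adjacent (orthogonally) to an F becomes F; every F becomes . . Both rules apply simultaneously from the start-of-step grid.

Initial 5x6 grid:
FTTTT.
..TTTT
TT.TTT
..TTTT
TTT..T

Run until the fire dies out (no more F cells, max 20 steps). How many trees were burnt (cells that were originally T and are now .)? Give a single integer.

Step 1: +1 fires, +1 burnt (F count now 1)
Step 2: +1 fires, +1 burnt (F count now 1)
Step 3: +2 fires, +1 burnt (F count now 2)
Step 4: +2 fires, +2 burnt (F count now 2)
Step 5: +2 fires, +2 burnt (F count now 2)
Step 6: +3 fires, +2 burnt (F count now 3)
Step 7: +3 fires, +3 burnt (F count now 3)
Step 8: +2 fires, +3 burnt (F count now 2)
Step 9: +2 fires, +2 burnt (F count now 2)
Step 10: +1 fires, +2 burnt (F count now 1)
Step 11: +0 fires, +1 burnt (F count now 0)
Fire out after step 11
Initially T: 21, now '.': 28
Total burnt (originally-T cells now '.'): 19

Answer: 19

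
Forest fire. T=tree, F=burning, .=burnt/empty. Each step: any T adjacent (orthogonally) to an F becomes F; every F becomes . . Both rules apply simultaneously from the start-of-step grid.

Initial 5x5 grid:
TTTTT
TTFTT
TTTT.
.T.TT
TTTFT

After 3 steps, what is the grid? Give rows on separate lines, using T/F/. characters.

Step 1: 7 trees catch fire, 2 burn out
  TTFTT
  TF.FT
  TTFT.
  .T.FT
  TTF.F
Step 2: 8 trees catch fire, 7 burn out
  TF.FT
  F...F
  TF.F.
  .T..F
  TF...
Step 3: 5 trees catch fire, 8 burn out
  F...F
  .....
  F....
  .F...
  F....

F...F
.....
F....
.F...
F....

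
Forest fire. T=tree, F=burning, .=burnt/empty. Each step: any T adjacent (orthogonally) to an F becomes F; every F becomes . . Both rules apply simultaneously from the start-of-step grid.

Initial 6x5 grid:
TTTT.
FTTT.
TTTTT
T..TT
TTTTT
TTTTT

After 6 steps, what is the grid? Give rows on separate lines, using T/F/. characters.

Step 1: 3 trees catch fire, 1 burn out
  FTTT.
  .FTT.
  FTTTT
  T..TT
  TTTTT
  TTTTT
Step 2: 4 trees catch fire, 3 burn out
  .FTT.
  ..FT.
  .FTTT
  F..TT
  TTTTT
  TTTTT
Step 3: 4 trees catch fire, 4 burn out
  ..FT.
  ...F.
  ..FTT
  ...TT
  FTTTT
  TTTTT
Step 4: 4 trees catch fire, 4 burn out
  ...F.
  .....
  ...FT
  ...TT
  .FTTT
  FTTTT
Step 5: 4 trees catch fire, 4 burn out
  .....
  .....
  ....F
  ...FT
  ..FTT
  .FTTT
Step 6: 3 trees catch fire, 4 burn out
  .....
  .....
  .....
  ....F
  ...FT
  ..FTT

.....
.....
.....
....F
...FT
..FTT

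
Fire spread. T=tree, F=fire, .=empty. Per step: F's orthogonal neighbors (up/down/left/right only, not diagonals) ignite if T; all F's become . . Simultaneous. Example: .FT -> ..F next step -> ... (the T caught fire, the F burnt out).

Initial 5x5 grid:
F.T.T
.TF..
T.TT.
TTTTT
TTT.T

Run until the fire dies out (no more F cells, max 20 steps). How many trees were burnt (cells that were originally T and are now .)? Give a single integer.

Answer: 14

Derivation:
Step 1: +3 fires, +2 burnt (F count now 3)
Step 2: +2 fires, +3 burnt (F count now 2)
Step 3: +3 fires, +2 burnt (F count now 3)
Step 4: +3 fires, +3 burnt (F count now 3)
Step 5: +3 fires, +3 burnt (F count now 3)
Step 6: +0 fires, +3 burnt (F count now 0)
Fire out after step 6
Initially T: 15, now '.': 24
Total burnt (originally-T cells now '.'): 14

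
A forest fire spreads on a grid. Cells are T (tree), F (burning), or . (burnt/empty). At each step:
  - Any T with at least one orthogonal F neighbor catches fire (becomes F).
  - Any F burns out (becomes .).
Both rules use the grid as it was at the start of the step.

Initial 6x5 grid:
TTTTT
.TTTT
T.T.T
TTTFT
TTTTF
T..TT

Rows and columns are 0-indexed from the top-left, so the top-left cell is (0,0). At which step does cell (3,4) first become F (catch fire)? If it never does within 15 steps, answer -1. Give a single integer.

Step 1: cell (3,4)='F' (+4 fires, +2 burnt)
  -> target ignites at step 1
Step 2: cell (3,4)='.' (+5 fires, +4 burnt)
Step 3: cell (3,4)='.' (+4 fires, +5 burnt)
Step 4: cell (3,4)='.' (+6 fires, +4 burnt)
Step 5: cell (3,4)='.' (+3 fires, +6 burnt)
Step 6: cell (3,4)='.' (+1 fires, +3 burnt)
Step 7: cell (3,4)='.' (+0 fires, +1 burnt)
  fire out at step 7

1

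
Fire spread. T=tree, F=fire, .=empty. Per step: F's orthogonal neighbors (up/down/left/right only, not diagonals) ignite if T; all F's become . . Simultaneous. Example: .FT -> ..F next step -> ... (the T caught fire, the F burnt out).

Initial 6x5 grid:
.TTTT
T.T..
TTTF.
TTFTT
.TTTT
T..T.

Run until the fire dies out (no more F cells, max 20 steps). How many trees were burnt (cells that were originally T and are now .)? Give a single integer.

Step 1: +4 fires, +2 burnt (F count now 4)
Step 2: +6 fires, +4 burnt (F count now 6)
Step 3: +4 fires, +6 burnt (F count now 4)
Step 4: +3 fires, +4 burnt (F count now 3)
Step 5: +1 fires, +3 burnt (F count now 1)
Step 6: +0 fires, +1 burnt (F count now 0)
Fire out after step 6
Initially T: 19, now '.': 29
Total burnt (originally-T cells now '.'): 18

Answer: 18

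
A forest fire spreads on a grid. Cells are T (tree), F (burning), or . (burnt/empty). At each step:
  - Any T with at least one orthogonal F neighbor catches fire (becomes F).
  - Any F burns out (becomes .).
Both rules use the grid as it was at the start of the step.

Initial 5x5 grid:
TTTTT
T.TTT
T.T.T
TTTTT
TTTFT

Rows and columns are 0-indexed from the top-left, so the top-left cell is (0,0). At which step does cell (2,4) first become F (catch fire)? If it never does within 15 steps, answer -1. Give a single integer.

Step 1: cell (2,4)='T' (+3 fires, +1 burnt)
Step 2: cell (2,4)='T' (+3 fires, +3 burnt)
Step 3: cell (2,4)='F' (+4 fires, +3 burnt)
  -> target ignites at step 3
Step 4: cell (2,4)='.' (+3 fires, +4 burnt)
Step 5: cell (2,4)='.' (+4 fires, +3 burnt)
Step 6: cell (2,4)='.' (+3 fires, +4 burnt)
Step 7: cell (2,4)='.' (+1 fires, +3 burnt)
Step 8: cell (2,4)='.' (+0 fires, +1 burnt)
  fire out at step 8

3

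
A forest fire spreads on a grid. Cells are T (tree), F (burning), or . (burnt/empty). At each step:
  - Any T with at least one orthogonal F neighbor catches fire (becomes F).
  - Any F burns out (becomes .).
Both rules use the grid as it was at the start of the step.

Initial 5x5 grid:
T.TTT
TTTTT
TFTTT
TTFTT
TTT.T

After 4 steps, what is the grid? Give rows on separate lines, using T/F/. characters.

Step 1: 6 trees catch fire, 2 burn out
  T.TTT
  TFTTT
  F.FTT
  TF.FT
  TTF.T
Step 2: 6 trees catch fire, 6 burn out
  T.TTT
  F.FTT
  ...FT
  F...F
  TF..T
Step 3: 6 trees catch fire, 6 burn out
  F.FTT
  ...FT
  ....F
  .....
  F...F
Step 4: 2 trees catch fire, 6 burn out
  ...FT
  ....F
  .....
  .....
  .....

...FT
....F
.....
.....
.....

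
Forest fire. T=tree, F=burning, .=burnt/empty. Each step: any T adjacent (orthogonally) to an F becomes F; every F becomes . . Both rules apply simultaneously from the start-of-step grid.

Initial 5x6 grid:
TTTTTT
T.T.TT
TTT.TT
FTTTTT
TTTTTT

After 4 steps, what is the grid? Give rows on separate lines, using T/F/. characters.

Step 1: 3 trees catch fire, 1 burn out
  TTTTTT
  T.T.TT
  FTT.TT
  .FTTTT
  FTTTTT
Step 2: 4 trees catch fire, 3 burn out
  TTTTTT
  F.T.TT
  .FT.TT
  ..FTTT
  .FTTTT
Step 3: 4 trees catch fire, 4 burn out
  FTTTTT
  ..T.TT
  ..F.TT
  ...FTT
  ..FTTT
Step 4: 4 trees catch fire, 4 burn out
  .FTTTT
  ..F.TT
  ....TT
  ....FT
  ...FTT

.FTTTT
..F.TT
....TT
....FT
...FTT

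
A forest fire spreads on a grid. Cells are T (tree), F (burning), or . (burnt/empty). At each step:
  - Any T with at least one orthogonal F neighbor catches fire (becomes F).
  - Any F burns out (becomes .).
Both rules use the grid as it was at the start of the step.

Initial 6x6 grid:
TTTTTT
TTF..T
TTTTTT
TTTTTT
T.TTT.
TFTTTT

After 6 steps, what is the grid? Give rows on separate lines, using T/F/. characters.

Step 1: 5 trees catch fire, 2 burn out
  TTFTTT
  TF...T
  TTFTTT
  TTTTTT
  T.TTT.
  F.FTTT
Step 2: 9 trees catch fire, 5 burn out
  TF.FTT
  F....T
  TF.FTT
  TTFTTT
  F.FTT.
  ...FTT
Step 3: 9 trees catch fire, 9 burn out
  F...FT
  .....T
  F...FT
  FF.FTT
  ...FT.
  ....FT
Step 4: 5 trees catch fire, 9 burn out
  .....F
  .....T
  .....F
  ....FT
  ....F.
  .....F
Step 5: 2 trees catch fire, 5 burn out
  ......
  .....F
  ......
  .....F
  ......
  ......
Step 6: 0 trees catch fire, 2 burn out
  ......
  ......
  ......
  ......
  ......
  ......

......
......
......
......
......
......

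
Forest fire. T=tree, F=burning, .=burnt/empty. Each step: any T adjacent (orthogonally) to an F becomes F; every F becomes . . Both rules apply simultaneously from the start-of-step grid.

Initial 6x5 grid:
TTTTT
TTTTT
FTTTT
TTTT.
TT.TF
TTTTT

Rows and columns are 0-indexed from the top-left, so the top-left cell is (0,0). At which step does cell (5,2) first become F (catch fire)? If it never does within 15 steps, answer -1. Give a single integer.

Step 1: cell (5,2)='T' (+5 fires, +2 burnt)
Step 2: cell (5,2)='T' (+7 fires, +5 burnt)
Step 3: cell (5,2)='F' (+7 fires, +7 burnt)
  -> target ignites at step 3
Step 4: cell (5,2)='.' (+4 fires, +7 burnt)
Step 5: cell (5,2)='.' (+2 fires, +4 burnt)
Step 6: cell (5,2)='.' (+1 fires, +2 burnt)
Step 7: cell (5,2)='.' (+0 fires, +1 burnt)
  fire out at step 7

3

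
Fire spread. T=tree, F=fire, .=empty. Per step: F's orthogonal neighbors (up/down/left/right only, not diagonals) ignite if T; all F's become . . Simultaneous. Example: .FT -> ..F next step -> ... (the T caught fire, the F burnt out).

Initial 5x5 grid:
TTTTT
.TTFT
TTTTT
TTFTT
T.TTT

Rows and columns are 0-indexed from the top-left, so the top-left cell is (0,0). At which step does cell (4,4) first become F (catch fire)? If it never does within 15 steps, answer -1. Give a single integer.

Step 1: cell (4,4)='T' (+8 fires, +2 burnt)
Step 2: cell (4,4)='T' (+8 fires, +8 burnt)
Step 3: cell (4,4)='F' (+4 fires, +8 burnt)
  -> target ignites at step 3
Step 4: cell (4,4)='.' (+1 fires, +4 burnt)
Step 5: cell (4,4)='.' (+0 fires, +1 burnt)
  fire out at step 5

3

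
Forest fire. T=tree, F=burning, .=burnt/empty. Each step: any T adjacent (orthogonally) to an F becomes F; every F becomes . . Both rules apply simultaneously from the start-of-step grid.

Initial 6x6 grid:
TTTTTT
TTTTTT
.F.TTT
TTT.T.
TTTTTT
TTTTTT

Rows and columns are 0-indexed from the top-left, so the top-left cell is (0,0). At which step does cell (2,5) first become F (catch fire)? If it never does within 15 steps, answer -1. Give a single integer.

Step 1: cell (2,5)='T' (+2 fires, +1 burnt)
Step 2: cell (2,5)='T' (+6 fires, +2 burnt)
Step 3: cell (2,5)='T' (+6 fires, +6 burnt)
Step 4: cell (2,5)='T' (+6 fires, +6 burnt)
Step 5: cell (2,5)='T' (+5 fires, +6 burnt)
Step 6: cell (2,5)='F' (+5 fires, +5 burnt)
  -> target ignites at step 6
Step 7: cell (2,5)='.' (+1 fires, +5 burnt)
Step 8: cell (2,5)='.' (+0 fires, +1 burnt)
  fire out at step 8

6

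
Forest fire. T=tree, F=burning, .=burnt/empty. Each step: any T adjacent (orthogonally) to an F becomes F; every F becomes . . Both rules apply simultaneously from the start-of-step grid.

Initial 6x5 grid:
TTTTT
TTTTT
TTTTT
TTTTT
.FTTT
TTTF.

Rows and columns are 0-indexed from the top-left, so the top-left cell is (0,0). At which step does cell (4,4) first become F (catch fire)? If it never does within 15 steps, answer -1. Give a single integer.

Step 1: cell (4,4)='T' (+5 fires, +2 burnt)
Step 2: cell (4,4)='F' (+6 fires, +5 burnt)
  -> target ignites at step 2
Step 3: cell (4,4)='.' (+5 fires, +6 burnt)
Step 4: cell (4,4)='.' (+5 fires, +5 burnt)
Step 5: cell (4,4)='.' (+4 fires, +5 burnt)
Step 6: cell (4,4)='.' (+1 fires, +4 burnt)
Step 7: cell (4,4)='.' (+0 fires, +1 burnt)
  fire out at step 7

2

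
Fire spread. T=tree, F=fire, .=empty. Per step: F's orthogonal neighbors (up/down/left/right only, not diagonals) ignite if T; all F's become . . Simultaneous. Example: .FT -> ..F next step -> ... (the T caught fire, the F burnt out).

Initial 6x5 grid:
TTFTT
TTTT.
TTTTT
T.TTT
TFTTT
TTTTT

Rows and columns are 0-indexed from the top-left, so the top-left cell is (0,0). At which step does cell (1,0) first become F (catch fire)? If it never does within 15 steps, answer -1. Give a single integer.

Step 1: cell (1,0)='T' (+6 fires, +2 burnt)
Step 2: cell (1,0)='T' (+10 fires, +6 burnt)
Step 3: cell (1,0)='F' (+7 fires, +10 burnt)
  -> target ignites at step 3
Step 4: cell (1,0)='.' (+3 fires, +7 burnt)
Step 5: cell (1,0)='.' (+0 fires, +3 burnt)
  fire out at step 5

3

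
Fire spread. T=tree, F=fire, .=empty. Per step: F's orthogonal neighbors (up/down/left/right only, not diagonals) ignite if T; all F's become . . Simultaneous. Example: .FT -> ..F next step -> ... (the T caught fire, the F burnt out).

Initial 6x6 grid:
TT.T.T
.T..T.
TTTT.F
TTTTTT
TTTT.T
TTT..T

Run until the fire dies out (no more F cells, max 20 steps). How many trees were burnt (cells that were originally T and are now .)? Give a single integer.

Step 1: +1 fires, +1 burnt (F count now 1)
Step 2: +2 fires, +1 burnt (F count now 2)
Step 3: +2 fires, +2 burnt (F count now 2)
Step 4: +3 fires, +2 burnt (F count now 3)
Step 5: +3 fires, +3 burnt (F count now 3)
Step 6: +4 fires, +3 burnt (F count now 4)
Step 7: +4 fires, +4 burnt (F count now 4)
Step 8: +2 fires, +4 burnt (F count now 2)
Step 9: +1 fires, +2 burnt (F count now 1)
Step 10: +0 fires, +1 burnt (F count now 0)
Fire out after step 10
Initially T: 25, now '.': 33
Total burnt (originally-T cells now '.'): 22

Answer: 22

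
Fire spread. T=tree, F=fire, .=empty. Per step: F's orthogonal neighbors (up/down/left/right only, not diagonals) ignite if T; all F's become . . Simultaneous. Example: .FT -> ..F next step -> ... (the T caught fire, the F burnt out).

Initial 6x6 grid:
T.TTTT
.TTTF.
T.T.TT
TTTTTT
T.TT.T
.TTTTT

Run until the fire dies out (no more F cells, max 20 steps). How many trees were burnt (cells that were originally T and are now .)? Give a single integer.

Step 1: +3 fires, +1 burnt (F count now 3)
Step 2: +5 fires, +3 burnt (F count now 5)
Step 3: +5 fires, +5 burnt (F count now 5)
Step 4: +3 fires, +5 burnt (F count now 3)
Step 5: +4 fires, +3 burnt (F count now 4)
Step 6: +3 fires, +4 burnt (F count now 3)
Step 7: +3 fires, +3 burnt (F count now 3)
Step 8: +0 fires, +3 burnt (F count now 0)
Fire out after step 8
Initially T: 27, now '.': 35
Total burnt (originally-T cells now '.'): 26

Answer: 26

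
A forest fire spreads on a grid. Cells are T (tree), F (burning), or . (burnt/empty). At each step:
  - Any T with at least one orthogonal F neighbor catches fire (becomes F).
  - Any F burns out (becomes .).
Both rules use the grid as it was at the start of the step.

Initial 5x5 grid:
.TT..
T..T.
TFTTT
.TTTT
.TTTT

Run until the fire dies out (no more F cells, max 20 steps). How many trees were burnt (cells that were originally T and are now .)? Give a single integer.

Answer: 14

Derivation:
Step 1: +3 fires, +1 burnt (F count now 3)
Step 2: +4 fires, +3 burnt (F count now 4)
Step 3: +4 fires, +4 burnt (F count now 4)
Step 4: +2 fires, +4 burnt (F count now 2)
Step 5: +1 fires, +2 burnt (F count now 1)
Step 6: +0 fires, +1 burnt (F count now 0)
Fire out after step 6
Initially T: 16, now '.': 23
Total burnt (originally-T cells now '.'): 14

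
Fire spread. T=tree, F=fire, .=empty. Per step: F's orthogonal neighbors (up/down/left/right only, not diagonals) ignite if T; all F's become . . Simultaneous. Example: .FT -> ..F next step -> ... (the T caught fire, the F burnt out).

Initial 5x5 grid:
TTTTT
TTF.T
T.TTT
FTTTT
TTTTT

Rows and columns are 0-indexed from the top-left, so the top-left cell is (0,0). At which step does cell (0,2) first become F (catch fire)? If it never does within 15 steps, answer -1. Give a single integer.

Step 1: cell (0,2)='F' (+6 fires, +2 burnt)
  -> target ignites at step 1
Step 2: cell (0,2)='.' (+6 fires, +6 burnt)
Step 3: cell (0,2)='.' (+5 fires, +6 burnt)
Step 4: cell (0,2)='.' (+3 fires, +5 burnt)
Step 5: cell (0,2)='.' (+1 fires, +3 burnt)
Step 6: cell (0,2)='.' (+0 fires, +1 burnt)
  fire out at step 6

1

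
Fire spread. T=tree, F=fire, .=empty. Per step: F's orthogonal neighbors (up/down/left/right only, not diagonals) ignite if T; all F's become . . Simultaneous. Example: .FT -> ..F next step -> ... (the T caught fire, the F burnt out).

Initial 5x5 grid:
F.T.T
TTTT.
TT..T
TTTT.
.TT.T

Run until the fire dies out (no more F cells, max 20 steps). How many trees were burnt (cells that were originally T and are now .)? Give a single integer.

Answer: 13

Derivation:
Step 1: +1 fires, +1 burnt (F count now 1)
Step 2: +2 fires, +1 burnt (F count now 2)
Step 3: +3 fires, +2 burnt (F count now 3)
Step 4: +3 fires, +3 burnt (F count now 3)
Step 5: +2 fires, +3 burnt (F count now 2)
Step 6: +2 fires, +2 burnt (F count now 2)
Step 7: +0 fires, +2 burnt (F count now 0)
Fire out after step 7
Initially T: 16, now '.': 22
Total burnt (originally-T cells now '.'): 13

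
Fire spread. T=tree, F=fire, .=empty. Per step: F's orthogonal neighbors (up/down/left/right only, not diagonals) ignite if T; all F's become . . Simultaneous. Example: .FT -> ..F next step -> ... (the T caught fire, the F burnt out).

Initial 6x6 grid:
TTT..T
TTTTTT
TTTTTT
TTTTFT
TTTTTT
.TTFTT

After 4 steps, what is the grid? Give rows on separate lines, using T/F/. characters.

Step 1: 7 trees catch fire, 2 burn out
  TTT..T
  TTTTTT
  TTTTFT
  TTTF.F
  TTTFFT
  .TF.FT
Step 2: 8 trees catch fire, 7 burn out
  TTT..T
  TTTTFT
  TTTF.F
  TTF...
  TTF..F
  .F...F
Step 3: 5 trees catch fire, 8 burn out
  TTT..T
  TTTF.F
  TTF...
  TF....
  TF....
  ......
Step 4: 5 trees catch fire, 5 burn out
  TTT..F
  TTF...
  TF....
  F.....
  F.....
  ......

TTT..F
TTF...
TF....
F.....
F.....
......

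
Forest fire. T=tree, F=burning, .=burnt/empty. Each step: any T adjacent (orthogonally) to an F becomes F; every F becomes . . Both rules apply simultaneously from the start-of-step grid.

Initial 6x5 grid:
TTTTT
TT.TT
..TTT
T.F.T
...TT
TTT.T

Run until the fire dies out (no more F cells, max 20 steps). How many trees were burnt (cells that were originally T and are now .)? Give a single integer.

Answer: 16

Derivation:
Step 1: +1 fires, +1 burnt (F count now 1)
Step 2: +1 fires, +1 burnt (F count now 1)
Step 3: +2 fires, +1 burnt (F count now 2)
Step 4: +3 fires, +2 burnt (F count now 3)
Step 5: +3 fires, +3 burnt (F count now 3)
Step 6: +3 fires, +3 burnt (F count now 3)
Step 7: +2 fires, +3 burnt (F count now 2)
Step 8: +1 fires, +2 burnt (F count now 1)
Step 9: +0 fires, +1 burnt (F count now 0)
Fire out after step 9
Initially T: 20, now '.': 26
Total burnt (originally-T cells now '.'): 16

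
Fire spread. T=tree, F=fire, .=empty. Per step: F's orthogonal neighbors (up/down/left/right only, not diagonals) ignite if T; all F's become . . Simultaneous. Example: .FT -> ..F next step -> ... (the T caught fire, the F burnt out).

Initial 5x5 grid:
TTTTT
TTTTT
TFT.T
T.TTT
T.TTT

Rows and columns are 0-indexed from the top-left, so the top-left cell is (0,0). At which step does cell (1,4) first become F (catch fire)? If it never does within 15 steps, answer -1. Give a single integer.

Step 1: cell (1,4)='T' (+3 fires, +1 burnt)
Step 2: cell (1,4)='T' (+5 fires, +3 burnt)
Step 3: cell (1,4)='T' (+6 fires, +5 burnt)
Step 4: cell (1,4)='F' (+4 fires, +6 burnt)
  -> target ignites at step 4
Step 5: cell (1,4)='.' (+3 fires, +4 burnt)
Step 6: cell (1,4)='.' (+0 fires, +3 burnt)
  fire out at step 6

4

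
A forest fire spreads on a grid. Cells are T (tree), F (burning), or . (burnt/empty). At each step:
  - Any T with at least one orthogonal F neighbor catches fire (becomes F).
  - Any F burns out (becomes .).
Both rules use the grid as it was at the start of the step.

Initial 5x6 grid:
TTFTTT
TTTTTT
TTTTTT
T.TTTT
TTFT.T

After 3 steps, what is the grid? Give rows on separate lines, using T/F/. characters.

Step 1: 6 trees catch fire, 2 burn out
  TF.FTT
  TTFTTT
  TTTTTT
  T.FTTT
  TF.F.T
Step 2: 7 trees catch fire, 6 burn out
  F...FT
  TF.FTT
  TTFTTT
  T..FTT
  F....T
Step 3: 7 trees catch fire, 7 burn out
  .....F
  F...FT
  TF.FTT
  F...FT
  .....T

.....F
F...FT
TF.FTT
F...FT
.....T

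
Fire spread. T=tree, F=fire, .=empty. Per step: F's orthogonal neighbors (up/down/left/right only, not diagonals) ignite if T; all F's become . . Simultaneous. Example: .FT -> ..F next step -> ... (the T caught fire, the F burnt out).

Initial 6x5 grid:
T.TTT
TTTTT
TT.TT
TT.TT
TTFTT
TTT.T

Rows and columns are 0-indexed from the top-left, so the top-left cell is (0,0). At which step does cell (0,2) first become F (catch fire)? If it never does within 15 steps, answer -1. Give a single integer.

Step 1: cell (0,2)='T' (+3 fires, +1 burnt)
Step 2: cell (0,2)='T' (+5 fires, +3 burnt)
Step 3: cell (0,2)='T' (+6 fires, +5 burnt)
Step 4: cell (0,2)='T' (+4 fires, +6 burnt)
Step 5: cell (0,2)='T' (+4 fires, +4 burnt)
Step 6: cell (0,2)='F' (+3 fires, +4 burnt)
  -> target ignites at step 6
Step 7: cell (0,2)='.' (+0 fires, +3 burnt)
  fire out at step 7

6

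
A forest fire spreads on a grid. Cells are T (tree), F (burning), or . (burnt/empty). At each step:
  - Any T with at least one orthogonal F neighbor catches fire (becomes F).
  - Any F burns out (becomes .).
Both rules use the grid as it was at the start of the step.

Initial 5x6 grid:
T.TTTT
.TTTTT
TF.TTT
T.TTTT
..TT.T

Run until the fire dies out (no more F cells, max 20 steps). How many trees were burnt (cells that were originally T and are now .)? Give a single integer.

Answer: 21

Derivation:
Step 1: +2 fires, +1 burnt (F count now 2)
Step 2: +2 fires, +2 burnt (F count now 2)
Step 3: +2 fires, +2 burnt (F count now 2)
Step 4: +3 fires, +2 burnt (F count now 3)
Step 5: +4 fires, +3 burnt (F count now 4)
Step 6: +5 fires, +4 burnt (F count now 5)
Step 7: +2 fires, +5 burnt (F count now 2)
Step 8: +1 fires, +2 burnt (F count now 1)
Step 9: +0 fires, +1 burnt (F count now 0)
Fire out after step 9
Initially T: 22, now '.': 29
Total burnt (originally-T cells now '.'): 21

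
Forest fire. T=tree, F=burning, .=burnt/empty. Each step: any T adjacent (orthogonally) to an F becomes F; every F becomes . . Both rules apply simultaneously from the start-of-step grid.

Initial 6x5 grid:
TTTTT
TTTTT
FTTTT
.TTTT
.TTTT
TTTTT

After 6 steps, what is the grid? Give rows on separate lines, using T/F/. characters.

Step 1: 2 trees catch fire, 1 burn out
  TTTTT
  FTTTT
  .FTTT
  .TTTT
  .TTTT
  TTTTT
Step 2: 4 trees catch fire, 2 burn out
  FTTTT
  .FTTT
  ..FTT
  .FTTT
  .TTTT
  TTTTT
Step 3: 5 trees catch fire, 4 burn out
  .FTTT
  ..FTT
  ...FT
  ..FTT
  .FTTT
  TTTTT
Step 4: 6 trees catch fire, 5 burn out
  ..FTT
  ...FT
  ....F
  ...FT
  ..FTT
  TFTTT
Step 5: 6 trees catch fire, 6 burn out
  ...FT
  ....F
  .....
  ....F
  ...FT
  F.FTT
Step 6: 3 trees catch fire, 6 burn out
  ....F
  .....
  .....
  .....
  ....F
  ...FT

....F
.....
.....
.....
....F
...FT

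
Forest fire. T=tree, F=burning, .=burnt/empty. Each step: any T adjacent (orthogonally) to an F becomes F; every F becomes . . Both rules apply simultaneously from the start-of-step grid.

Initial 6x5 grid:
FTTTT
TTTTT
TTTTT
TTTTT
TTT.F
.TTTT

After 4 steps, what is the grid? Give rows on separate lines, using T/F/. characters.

Step 1: 4 trees catch fire, 2 burn out
  .FTTT
  FTTTT
  TTTTT
  TTTTF
  TTT..
  .TTTF
Step 2: 6 trees catch fire, 4 burn out
  ..FTT
  .FTTT
  FTTTF
  TTTF.
  TTT..
  .TTF.
Step 3: 8 trees catch fire, 6 burn out
  ...FT
  ..FTF
  .FTF.
  FTF..
  TTT..
  .TF..
Step 4: 7 trees catch fire, 8 burn out
  ....F
  ...F.
  ..F..
  .F...
  FTF..
  .F...

....F
...F.
..F..
.F...
FTF..
.F...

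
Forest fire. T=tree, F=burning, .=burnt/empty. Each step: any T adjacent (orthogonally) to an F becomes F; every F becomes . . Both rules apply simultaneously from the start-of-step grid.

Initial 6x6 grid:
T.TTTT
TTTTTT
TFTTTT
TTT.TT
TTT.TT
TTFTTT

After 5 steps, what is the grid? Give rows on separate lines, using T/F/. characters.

Step 1: 7 trees catch fire, 2 burn out
  T.TTTT
  TFTTTT
  F.FTTT
  TFT.TT
  TTF.TT
  TF.FTT
Step 2: 8 trees catch fire, 7 burn out
  T.TTTT
  F.FTTT
  ...FTT
  F.F.TT
  TF..TT
  F...FT
Step 3: 7 trees catch fire, 8 burn out
  F.FTTT
  ...FTT
  ....FT
  ....TT
  F...FT
  .....F
Step 4: 5 trees catch fire, 7 burn out
  ...FTT
  ....FT
  .....F
  ....FT
  .....F
  ......
Step 5: 3 trees catch fire, 5 burn out
  ....FT
  .....F
  ......
  .....F
  ......
  ......

....FT
.....F
......
.....F
......
......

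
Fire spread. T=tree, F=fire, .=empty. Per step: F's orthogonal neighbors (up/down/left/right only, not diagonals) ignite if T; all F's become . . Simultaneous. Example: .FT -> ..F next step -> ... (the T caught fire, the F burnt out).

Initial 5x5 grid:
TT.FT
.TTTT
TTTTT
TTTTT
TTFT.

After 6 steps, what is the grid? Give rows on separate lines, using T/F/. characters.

Step 1: 5 trees catch fire, 2 burn out
  TT..F
  .TTFT
  TTTTT
  TTFTT
  TF.F.
Step 2: 7 trees catch fire, 5 burn out
  TT...
  .TF.F
  TTFFT
  TF.FT
  F....
Step 3: 5 trees catch fire, 7 burn out
  TT...
  .F...
  TF..F
  F...F
  .....
Step 4: 2 trees catch fire, 5 burn out
  TF...
  .....
  F....
  .....
  .....
Step 5: 1 trees catch fire, 2 burn out
  F....
  .....
  .....
  .....
  .....
Step 6: 0 trees catch fire, 1 burn out
  .....
  .....
  .....
  .....
  .....

.....
.....
.....
.....
.....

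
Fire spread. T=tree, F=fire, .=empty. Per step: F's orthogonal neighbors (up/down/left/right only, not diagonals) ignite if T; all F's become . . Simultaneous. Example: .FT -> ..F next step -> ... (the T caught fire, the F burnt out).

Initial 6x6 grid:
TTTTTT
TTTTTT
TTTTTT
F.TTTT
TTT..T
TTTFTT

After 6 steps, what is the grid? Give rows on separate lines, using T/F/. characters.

Step 1: 4 trees catch fire, 2 burn out
  TTTTTT
  TTTTTT
  FTTTTT
  ..TTTT
  FTT..T
  TTF.FT
Step 2: 7 trees catch fire, 4 burn out
  TTTTTT
  FTTTTT
  .FTTTT
  ..TTTT
  .FF..T
  FF...F
Step 3: 5 trees catch fire, 7 burn out
  FTTTTT
  .FTTTT
  ..FTTT
  ..FTTT
  .....F
  ......
Step 4: 5 trees catch fire, 5 burn out
  .FTTTT
  ..FTTT
  ...FTT
  ...FTF
  ......
  ......
Step 5: 5 trees catch fire, 5 burn out
  ..FTTT
  ...FTT
  ....FF
  ....F.
  ......
  ......
Step 6: 3 trees catch fire, 5 burn out
  ...FTT
  ....FF
  ......
  ......
  ......
  ......

...FTT
....FF
......
......
......
......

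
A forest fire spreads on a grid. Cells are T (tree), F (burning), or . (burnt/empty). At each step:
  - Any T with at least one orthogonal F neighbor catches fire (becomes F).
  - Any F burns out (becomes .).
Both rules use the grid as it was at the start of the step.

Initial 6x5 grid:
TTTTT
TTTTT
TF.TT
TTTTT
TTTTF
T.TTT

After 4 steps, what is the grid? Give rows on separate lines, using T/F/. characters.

Step 1: 6 trees catch fire, 2 burn out
  TTTTT
  TFTTT
  F..TT
  TFTTF
  TTTF.
  T.TTF
Step 2: 10 trees catch fire, 6 burn out
  TFTTT
  F.FTT
  ...TF
  F.FF.
  TFF..
  T.TF.
Step 3: 7 trees catch fire, 10 burn out
  F.FTT
  ...FF
  ...F.
  .....
  F....
  T.F..
Step 4: 3 trees catch fire, 7 burn out
  ...FF
  .....
  .....
  .....
  .....
  F....

...FF
.....
.....
.....
.....
F....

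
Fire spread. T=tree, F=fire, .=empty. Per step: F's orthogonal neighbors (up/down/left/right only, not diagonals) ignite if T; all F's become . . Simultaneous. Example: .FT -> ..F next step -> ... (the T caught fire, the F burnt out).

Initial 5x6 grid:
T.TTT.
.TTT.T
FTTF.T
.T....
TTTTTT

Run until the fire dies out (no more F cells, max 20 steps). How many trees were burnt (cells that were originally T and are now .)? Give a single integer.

Step 1: +3 fires, +2 burnt (F count now 3)
Step 2: +4 fires, +3 burnt (F count now 4)
Step 3: +3 fires, +4 burnt (F count now 3)
Step 4: +2 fires, +3 burnt (F count now 2)
Step 5: +1 fires, +2 burnt (F count now 1)
Step 6: +1 fires, +1 burnt (F count now 1)
Step 7: +1 fires, +1 burnt (F count now 1)
Step 8: +0 fires, +1 burnt (F count now 0)
Fire out after step 8
Initially T: 18, now '.': 27
Total burnt (originally-T cells now '.'): 15

Answer: 15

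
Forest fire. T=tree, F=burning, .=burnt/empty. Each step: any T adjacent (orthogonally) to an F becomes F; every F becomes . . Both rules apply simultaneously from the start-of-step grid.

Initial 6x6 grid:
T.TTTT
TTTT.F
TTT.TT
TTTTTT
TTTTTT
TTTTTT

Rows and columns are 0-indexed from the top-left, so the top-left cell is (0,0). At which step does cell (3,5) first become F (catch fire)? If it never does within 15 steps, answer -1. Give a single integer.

Step 1: cell (3,5)='T' (+2 fires, +1 burnt)
Step 2: cell (3,5)='F' (+3 fires, +2 burnt)
  -> target ignites at step 2
Step 3: cell (3,5)='.' (+3 fires, +3 burnt)
Step 4: cell (3,5)='.' (+5 fires, +3 burnt)
Step 5: cell (3,5)='.' (+4 fires, +5 burnt)
Step 6: cell (3,5)='.' (+5 fires, +4 burnt)
Step 7: cell (3,5)='.' (+5 fires, +5 burnt)
Step 8: cell (3,5)='.' (+4 fires, +5 burnt)
Step 9: cell (3,5)='.' (+1 fires, +4 burnt)
Step 10: cell (3,5)='.' (+0 fires, +1 burnt)
  fire out at step 10

2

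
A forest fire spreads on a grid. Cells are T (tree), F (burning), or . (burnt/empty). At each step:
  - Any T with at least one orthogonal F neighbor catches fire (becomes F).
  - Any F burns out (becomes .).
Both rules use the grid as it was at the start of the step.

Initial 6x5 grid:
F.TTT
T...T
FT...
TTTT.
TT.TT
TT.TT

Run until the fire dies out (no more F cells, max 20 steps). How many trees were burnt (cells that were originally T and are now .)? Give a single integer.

Step 1: +3 fires, +2 burnt (F count now 3)
Step 2: +2 fires, +3 burnt (F count now 2)
Step 3: +3 fires, +2 burnt (F count now 3)
Step 4: +2 fires, +3 burnt (F count now 2)
Step 5: +1 fires, +2 burnt (F count now 1)
Step 6: +2 fires, +1 burnt (F count now 2)
Step 7: +1 fires, +2 burnt (F count now 1)
Step 8: +0 fires, +1 burnt (F count now 0)
Fire out after step 8
Initially T: 18, now '.': 26
Total burnt (originally-T cells now '.'): 14

Answer: 14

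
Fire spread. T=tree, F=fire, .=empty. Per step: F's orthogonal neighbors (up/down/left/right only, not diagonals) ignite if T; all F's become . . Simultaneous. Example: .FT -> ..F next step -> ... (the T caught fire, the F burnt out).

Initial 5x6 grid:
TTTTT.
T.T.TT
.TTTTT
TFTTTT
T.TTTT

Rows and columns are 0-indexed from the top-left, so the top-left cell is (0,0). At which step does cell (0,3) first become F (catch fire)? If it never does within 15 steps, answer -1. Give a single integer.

Step 1: cell (0,3)='T' (+3 fires, +1 burnt)
Step 2: cell (0,3)='T' (+4 fires, +3 burnt)
Step 3: cell (0,3)='T' (+4 fires, +4 burnt)
Step 4: cell (0,3)='T' (+4 fires, +4 burnt)
Step 5: cell (0,3)='F' (+5 fires, +4 burnt)
  -> target ignites at step 5
Step 6: cell (0,3)='.' (+3 fires, +5 burnt)
Step 7: cell (0,3)='.' (+1 fires, +3 burnt)
Step 8: cell (0,3)='.' (+0 fires, +1 burnt)
  fire out at step 8

5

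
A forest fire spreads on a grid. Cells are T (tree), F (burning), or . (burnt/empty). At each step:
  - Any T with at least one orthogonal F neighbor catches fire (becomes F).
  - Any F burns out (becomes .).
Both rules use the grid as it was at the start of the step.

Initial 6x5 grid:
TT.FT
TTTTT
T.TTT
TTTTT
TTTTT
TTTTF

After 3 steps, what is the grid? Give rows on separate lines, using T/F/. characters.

Step 1: 4 trees catch fire, 2 burn out
  TT..F
  TTTFT
  T.TTT
  TTTTT
  TTTTF
  TTTF.
Step 2: 6 trees catch fire, 4 burn out
  TT...
  TTF.F
  T.TFT
  TTTTF
  TTTF.
  TTF..
Step 3: 6 trees catch fire, 6 burn out
  TT...
  TF...
  T.F.F
  TTTF.
  TTF..
  TF...

TT...
TF...
T.F.F
TTTF.
TTF..
TF...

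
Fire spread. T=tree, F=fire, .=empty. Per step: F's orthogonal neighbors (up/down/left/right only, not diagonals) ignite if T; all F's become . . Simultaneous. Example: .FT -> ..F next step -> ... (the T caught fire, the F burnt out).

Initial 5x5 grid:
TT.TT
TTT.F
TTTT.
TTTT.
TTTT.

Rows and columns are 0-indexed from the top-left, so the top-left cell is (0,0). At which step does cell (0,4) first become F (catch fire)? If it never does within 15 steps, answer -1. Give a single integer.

Step 1: cell (0,4)='F' (+1 fires, +1 burnt)
  -> target ignites at step 1
Step 2: cell (0,4)='.' (+1 fires, +1 burnt)
Step 3: cell (0,4)='.' (+0 fires, +1 burnt)
  fire out at step 3

1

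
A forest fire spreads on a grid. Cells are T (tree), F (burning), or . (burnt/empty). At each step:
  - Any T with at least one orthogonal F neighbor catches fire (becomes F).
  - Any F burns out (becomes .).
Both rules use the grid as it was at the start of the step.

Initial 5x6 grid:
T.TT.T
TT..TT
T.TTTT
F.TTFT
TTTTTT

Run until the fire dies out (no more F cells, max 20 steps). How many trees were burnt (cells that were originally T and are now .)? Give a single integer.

Answer: 20

Derivation:
Step 1: +6 fires, +2 burnt (F count now 6)
Step 2: +8 fires, +6 burnt (F count now 8)
Step 3: +5 fires, +8 burnt (F count now 5)
Step 4: +1 fires, +5 burnt (F count now 1)
Step 5: +0 fires, +1 burnt (F count now 0)
Fire out after step 5
Initially T: 22, now '.': 28
Total burnt (originally-T cells now '.'): 20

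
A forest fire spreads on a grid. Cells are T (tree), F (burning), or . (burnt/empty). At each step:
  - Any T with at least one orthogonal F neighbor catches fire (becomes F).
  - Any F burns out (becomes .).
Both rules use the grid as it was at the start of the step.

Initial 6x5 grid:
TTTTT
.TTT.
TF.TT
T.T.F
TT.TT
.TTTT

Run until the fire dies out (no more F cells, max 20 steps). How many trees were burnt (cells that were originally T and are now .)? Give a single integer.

Answer: 20

Derivation:
Step 1: +4 fires, +2 burnt (F count now 4)
Step 2: +6 fires, +4 burnt (F count now 6)
Step 3: +5 fires, +6 burnt (F count now 5)
Step 4: +3 fires, +5 burnt (F count now 3)
Step 5: +2 fires, +3 burnt (F count now 2)
Step 6: +0 fires, +2 burnt (F count now 0)
Fire out after step 6
Initially T: 21, now '.': 29
Total burnt (originally-T cells now '.'): 20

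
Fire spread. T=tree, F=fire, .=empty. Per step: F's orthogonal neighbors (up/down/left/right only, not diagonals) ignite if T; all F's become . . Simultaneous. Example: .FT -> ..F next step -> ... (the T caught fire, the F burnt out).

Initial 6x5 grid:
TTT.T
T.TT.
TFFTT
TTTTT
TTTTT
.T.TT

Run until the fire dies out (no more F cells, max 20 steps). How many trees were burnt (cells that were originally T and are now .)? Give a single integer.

Step 1: +5 fires, +2 burnt (F count now 5)
Step 2: +8 fires, +5 burnt (F count now 8)
Step 3: +6 fires, +8 burnt (F count now 6)
Step 4: +2 fires, +6 burnt (F count now 2)
Step 5: +1 fires, +2 burnt (F count now 1)
Step 6: +0 fires, +1 burnt (F count now 0)
Fire out after step 6
Initially T: 23, now '.': 29
Total burnt (originally-T cells now '.'): 22

Answer: 22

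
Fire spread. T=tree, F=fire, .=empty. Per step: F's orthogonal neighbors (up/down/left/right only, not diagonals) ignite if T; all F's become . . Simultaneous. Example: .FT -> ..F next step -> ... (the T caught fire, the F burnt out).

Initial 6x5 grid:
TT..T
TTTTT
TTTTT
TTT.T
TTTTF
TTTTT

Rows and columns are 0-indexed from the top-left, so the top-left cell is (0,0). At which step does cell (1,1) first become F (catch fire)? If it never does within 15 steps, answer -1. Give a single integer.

Step 1: cell (1,1)='T' (+3 fires, +1 burnt)
Step 2: cell (1,1)='T' (+3 fires, +3 burnt)
Step 3: cell (1,1)='T' (+5 fires, +3 burnt)
Step 4: cell (1,1)='T' (+6 fires, +5 burnt)
Step 5: cell (1,1)='T' (+4 fires, +6 burnt)
Step 6: cell (1,1)='F' (+2 fires, +4 burnt)
  -> target ignites at step 6
Step 7: cell (1,1)='.' (+2 fires, +2 burnt)
Step 8: cell (1,1)='.' (+1 fires, +2 burnt)
Step 9: cell (1,1)='.' (+0 fires, +1 burnt)
  fire out at step 9

6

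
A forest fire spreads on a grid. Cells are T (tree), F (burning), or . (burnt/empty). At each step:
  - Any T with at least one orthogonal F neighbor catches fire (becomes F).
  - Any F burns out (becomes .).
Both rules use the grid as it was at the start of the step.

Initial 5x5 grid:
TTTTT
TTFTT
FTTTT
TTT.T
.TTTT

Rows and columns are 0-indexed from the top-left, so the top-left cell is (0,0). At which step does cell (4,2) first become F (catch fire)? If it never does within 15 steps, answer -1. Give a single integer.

Step 1: cell (4,2)='T' (+7 fires, +2 burnt)
Step 2: cell (4,2)='T' (+7 fires, +7 burnt)
Step 3: cell (4,2)='F' (+4 fires, +7 burnt)
  -> target ignites at step 3
Step 4: cell (4,2)='.' (+2 fires, +4 burnt)
Step 5: cell (4,2)='.' (+1 fires, +2 burnt)
Step 6: cell (4,2)='.' (+0 fires, +1 burnt)
  fire out at step 6

3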